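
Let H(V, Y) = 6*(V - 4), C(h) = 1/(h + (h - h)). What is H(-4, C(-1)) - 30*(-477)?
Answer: 14262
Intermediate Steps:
C(h) = 1/h (C(h) = 1/(h + 0) = 1/h)
H(V, Y) = -24 + 6*V (H(V, Y) = 6*(-4 + V) = -24 + 6*V)
H(-4, C(-1)) - 30*(-477) = (-24 + 6*(-4)) - 30*(-477) = (-24 - 24) + 14310 = -48 + 14310 = 14262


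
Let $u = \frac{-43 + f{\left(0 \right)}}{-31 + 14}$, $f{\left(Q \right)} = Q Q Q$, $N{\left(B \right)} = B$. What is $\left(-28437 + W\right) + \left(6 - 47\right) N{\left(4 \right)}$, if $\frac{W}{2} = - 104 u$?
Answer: $- \frac{495161}{17} \approx -29127.0$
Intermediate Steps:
$f{\left(Q \right)} = Q^{3}$ ($f{\left(Q \right)} = Q^{2} Q = Q^{3}$)
$u = \frac{43}{17}$ ($u = \frac{-43 + 0^{3}}{-31 + 14} = \frac{-43 + 0}{-17} = \left(-43\right) \left(- \frac{1}{17}\right) = \frac{43}{17} \approx 2.5294$)
$W = - \frac{8944}{17}$ ($W = 2 \left(\left(-104\right) \frac{43}{17}\right) = 2 \left(- \frac{4472}{17}\right) = - \frac{8944}{17} \approx -526.12$)
$\left(-28437 + W\right) + \left(6 - 47\right) N{\left(4 \right)} = \left(-28437 - \frac{8944}{17}\right) + \left(6 - 47\right) 4 = - \frac{492373}{17} - 164 = - \frac{495161}{17}$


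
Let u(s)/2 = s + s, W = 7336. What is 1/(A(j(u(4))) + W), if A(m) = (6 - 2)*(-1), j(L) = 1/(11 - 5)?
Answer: 1/7332 ≈ 0.00013639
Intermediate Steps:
u(s) = 4*s (u(s) = 2*(s + s) = 2*(2*s) = 4*s)
j(L) = ⅙ (j(L) = 1/6 = ⅙)
A(m) = -4 (A(m) = 4*(-1) = -4)
1/(A(j(u(4))) + W) = 1/(-4 + 7336) = 1/7332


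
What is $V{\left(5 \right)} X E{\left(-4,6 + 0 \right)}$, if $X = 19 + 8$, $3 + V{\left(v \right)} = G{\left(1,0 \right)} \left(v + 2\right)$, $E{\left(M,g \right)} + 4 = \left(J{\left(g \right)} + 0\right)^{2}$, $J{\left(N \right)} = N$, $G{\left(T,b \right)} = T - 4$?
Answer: $-20736$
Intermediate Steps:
$G{\left(T,b \right)} = -4 + T$
$E{\left(M,g \right)} = -4 + g^{2}$ ($E{\left(M,g \right)} = -4 + \left(g + 0\right)^{2} = -4 + g^{2}$)
$V{\left(v \right)} = -9 - 3 v$ ($V{\left(v \right)} = -3 + \left(-4 + 1\right) \left(v + 2\right) = -3 - 3 \left(2 + v\right) = -3 - \left(6 + 3 v\right) = -9 - 3 v$)
$X = 27$
$V{\left(5 \right)} X E{\left(-4,6 + 0 \right)} = \left(-9 - 15\right) 27 \left(-4 + \left(6 + 0\right)^{2}\right) = \left(-9 - 15\right) 27 \left(-4 + 6^{2}\right) = \left(-24\right) 27 \left(-4 + 36\right) = \left(-648\right) 32 = -20736$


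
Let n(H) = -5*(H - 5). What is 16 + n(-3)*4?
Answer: 176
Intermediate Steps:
n(H) = 25 - 5*H (n(H) = -5*(-5 + H) = 25 - 5*H)
16 + n(-3)*4 = 16 + (25 - 5*(-3))*4 = 16 + (25 + 15)*4 = 16 + 40*4 = 16 + 160 = 176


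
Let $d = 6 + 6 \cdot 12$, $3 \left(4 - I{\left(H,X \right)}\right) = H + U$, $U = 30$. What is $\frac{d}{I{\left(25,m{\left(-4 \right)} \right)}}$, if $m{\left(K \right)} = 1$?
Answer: $- \frac{234}{43} \approx -5.4419$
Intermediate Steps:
$I{\left(H,X \right)} = -6 - \frac{H}{3}$ ($I{\left(H,X \right)} = 4 - \frac{H + 30}{3} = 4 - \frac{30 + H}{3} = 4 - \left(10 + \frac{H}{3}\right) = -6 - \frac{H}{3}$)
$d = 78$ ($d = 6 + 72 = 78$)
$\frac{d}{I{\left(25,m{\left(-4 \right)} \right)}} = \frac{78}{-6 - \frac{25}{3}} = \frac{78}{- \frac{43}{3}} = 78 \left(- \frac{3}{43}\right) = - \frac{234}{43}$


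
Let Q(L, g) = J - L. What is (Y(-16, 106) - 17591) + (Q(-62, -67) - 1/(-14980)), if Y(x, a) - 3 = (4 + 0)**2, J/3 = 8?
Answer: -261940279/14980 ≈ -17486.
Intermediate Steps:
J = 24 (J = 3*8 = 24)
Y(x, a) = 19 (Y(x, a) = 3 + (4 + 0)**2 = 3 + 4**2 = 3 + 16 = 19)
Q(L, g) = 24 - L
(Y(-16, 106) - 17591) + (Q(-62, -67) - 1/(-14980)) = (19 - 17591) + ((24 - 1*(-62)) - 1/(-14980)) = -17572 + ((24 + 62) - 1*(-1/14980)) = -17572 + (86 + 1/14980) = -17572 + 1288281/14980 = -261940279/14980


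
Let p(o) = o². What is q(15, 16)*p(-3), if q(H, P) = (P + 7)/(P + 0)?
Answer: 207/16 ≈ 12.938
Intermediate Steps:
q(H, P) = (7 + P)/P
q(15, 16)*p(-3) = ((7 + 16)/16)*(-3)² = ((1/16)*23)*9 = (23/16)*9 = 207/16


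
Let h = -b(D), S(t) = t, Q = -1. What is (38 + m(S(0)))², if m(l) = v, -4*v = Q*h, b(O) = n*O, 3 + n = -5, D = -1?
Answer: 1296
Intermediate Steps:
n = -8 (n = -3 - 5 = -8)
b(O) = -8*O
h = -8 (h = -(-8)*(-1) = -1*8 = -8)
v = -2 (v = -(-1)*(-8)/4 = -¼*8 = -2)
m(l) = -2
(38 + m(S(0)))² = (38 - 2)² = 36² = 1296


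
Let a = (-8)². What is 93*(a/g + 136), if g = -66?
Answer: 138136/11 ≈ 12558.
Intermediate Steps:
a = 64
93*(a/g + 136) = 93*(64/(-66) + 136) = 93*(64*(-1/66) + 136) = 93*(-32/33 + 136) = 93*(4456/33) = 138136/11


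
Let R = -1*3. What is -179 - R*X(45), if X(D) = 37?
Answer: -68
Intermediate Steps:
R = -3
-179 - R*X(45) = -179 - (-3)*37 = -179 - 1*(-111) = -179 + 111 = -68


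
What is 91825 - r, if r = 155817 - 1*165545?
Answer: 101553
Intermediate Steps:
r = -9728 (r = 155817 - 165545 = -9728)
91825 - r = 91825 - 1*(-9728) = 91825 + 9728 = 101553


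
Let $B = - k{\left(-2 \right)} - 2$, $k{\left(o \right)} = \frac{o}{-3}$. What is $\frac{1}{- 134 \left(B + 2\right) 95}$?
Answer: $\frac{3}{25460} \approx 0.00011783$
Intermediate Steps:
$k{\left(o \right)} = - \frac{o}{3}$ ($k{\left(o \right)} = o \left(- \frac{1}{3}\right) = - \frac{o}{3}$)
$B = - \frac{8}{3}$ ($B = - \frac{\left(-1\right) \left(-2\right)}{3} - 2 = \left(-1\right) \frac{2}{3} - 2 = - \frac{2}{3} - 2 = - \frac{8}{3} \approx -2.6667$)
$\frac{1}{- 134 \left(B + 2\right) 95} = \frac{1}{- 134 \left(- \frac{8}{3} + 2\right) 95} = \frac{1}{\left(-134\right) \left(- \frac{2}{3}\right) 95} = \frac{1}{\frac{268}{3} \cdot 95} = \frac{1}{\frac{25460}{3}} = \frac{3}{25460}$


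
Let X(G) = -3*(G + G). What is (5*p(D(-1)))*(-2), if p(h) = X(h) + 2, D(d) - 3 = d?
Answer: 100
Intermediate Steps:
D(d) = 3 + d
X(G) = -6*G
p(h) = 2 - 6*h (p(h) = -6*h + 2 = 2 - 6*h)
(5*p(D(-1)))*(-2) = (5*(2 - 6*(3 - 1)))*(-2) = (5*(2 - 6*2))*(-2) = (5*(2 - 12))*(-2) = (5*(-10))*(-2) = -50*(-2) = 100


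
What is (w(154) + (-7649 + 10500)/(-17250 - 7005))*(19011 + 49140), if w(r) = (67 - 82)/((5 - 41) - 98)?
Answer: -413653853/1083390 ≈ -381.81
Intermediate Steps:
w(r) = 15/134 (w(r) = -15/(-36 - 98) = -15/(-134) = -15*(-1/134) = 15/134)
(w(154) + (-7649 + 10500)/(-17250 - 7005))*(19011 + 49140) = (15/134 + (-7649 + 10500)/(-17250 - 7005))*(19011 + 49140) = (15/134 + 2851/(-24255))*68151 = (15/134 + 2851*(-1/24255))*68151 = (15/134 - 2851/24255)*68151 = -18209/3250170*68151 = -413653853/1083390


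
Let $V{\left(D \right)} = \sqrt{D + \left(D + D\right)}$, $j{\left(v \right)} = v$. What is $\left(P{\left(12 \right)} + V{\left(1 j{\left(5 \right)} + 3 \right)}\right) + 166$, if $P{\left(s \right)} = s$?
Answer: $178 + 2 \sqrt{6} \approx 182.9$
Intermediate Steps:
$V{\left(D \right)} = \sqrt{3} \sqrt{D}$ ($V{\left(D \right)} = \sqrt{D + 2 D} = \sqrt{3 D} = \sqrt{3} \sqrt{D}$)
$\left(P{\left(12 \right)} + V{\left(1 j{\left(5 \right)} + 3 \right)}\right) + 166 = \left(12 + \sqrt{3} \sqrt{1 \cdot 5 + 3}\right) + 166 = \left(12 + \sqrt{3} \sqrt{5 + 3}\right) + 166 = \left(12 + \sqrt{3} \sqrt{8}\right) + 166 = \left(12 + \sqrt{3} \cdot 2 \sqrt{2}\right) + 166 = \left(12 + 2 \sqrt{6}\right) + 166 = 178 + 2 \sqrt{6}$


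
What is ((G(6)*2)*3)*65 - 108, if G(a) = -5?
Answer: -2058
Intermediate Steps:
((G(6)*2)*3)*65 - 108 = (-5*2*3)*65 - 108 = -10*3*65 - 108 = -30*65 - 108 = -1950 - 108 = -2058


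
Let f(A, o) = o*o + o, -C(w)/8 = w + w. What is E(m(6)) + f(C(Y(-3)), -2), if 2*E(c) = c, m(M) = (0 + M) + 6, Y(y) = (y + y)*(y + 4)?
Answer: 8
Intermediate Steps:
Y(y) = 2*y*(4 + y) (Y(y) = (2*y)*(4 + y) = 2*y*(4 + y))
m(M) = 6 + M (m(M) = M + 6 = 6 + M)
C(w) = -16*w (C(w) = -8*(w + w) = -16*w)
E(c) = c/2
f(A, o) = o + o² (f(A, o) = o² + o = o + o²)
E(m(6)) + f(C(Y(-3)), -2) = (6 + 6)/2 - 2*(1 - 2) = (½)*12 - 2*(-1) = 6 + 2 = 8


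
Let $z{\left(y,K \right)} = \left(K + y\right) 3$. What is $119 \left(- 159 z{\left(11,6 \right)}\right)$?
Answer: $-964971$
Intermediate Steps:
$z{\left(y,K \right)} = 3 K + 3 y$
$119 \left(- 159 z{\left(11,6 \right)}\right) = 119 \left(- 159 \left(3 \cdot 6 + 3 \cdot 11\right)\right) = 119 \left(- 159 \left(18 + 33\right)\right) = 119 \left(\left(-159\right) 51\right) = 119 \left(-8109\right) = -964971$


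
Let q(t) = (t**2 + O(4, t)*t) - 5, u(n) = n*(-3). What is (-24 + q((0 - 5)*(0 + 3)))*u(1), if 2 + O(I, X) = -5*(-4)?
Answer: 222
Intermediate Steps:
u(n) = -3*n
O(I, X) = 18 (O(I, X) = -2 - 5*(-4) = -2 + 20 = 18)
q(t) = -5 + t**2 + 18*t (q(t) = (t**2 + 18*t) - 5 = -5 + t**2 + 18*t)
(-24 + q((0 - 5)*(0 + 3)))*u(1) = (-24 + (-5 + ((0 - 5)*(0 + 3))**2 + 18*((0 - 5)*(0 + 3))))*(-3*1) = (-24 + (-5 + (-5*3)**2 + 18*(-5*3)))*(-3) = (-24 + (-5 + (-15)**2 + 18*(-15)))*(-3) = (-24 + (-5 + 225 - 270))*(-3) = (-24 - 50)*(-3) = -74*(-3) = 222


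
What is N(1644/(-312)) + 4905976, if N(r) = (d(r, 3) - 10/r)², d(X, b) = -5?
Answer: 92080444169/18769 ≈ 4.9060e+6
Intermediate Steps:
N(r) = (-5 - 10/r)²
N(1644/(-312)) + 4905976 = 25*(2 + 1644/(-312))²/(1644/(-312))² + 4905976 = 25*(2 + 1644*(-1/312))²/(1644*(-1/312))² + 4905976 = 25*(2 - 137/26)²/(-137/26)² + 4905976 = 25*(676/18769)*(-85/26)² + 4905976 = 25*(676/18769)*(7225/676) + 4905976 = 180625/18769 + 4905976 = 92080444169/18769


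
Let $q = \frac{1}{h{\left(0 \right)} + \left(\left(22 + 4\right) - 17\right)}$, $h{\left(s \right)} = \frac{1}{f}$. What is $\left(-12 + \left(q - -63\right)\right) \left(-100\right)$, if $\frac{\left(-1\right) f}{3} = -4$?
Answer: $- \frac{557100}{109} \approx -5111.0$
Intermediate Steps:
$f = 12$ ($f = \left(-3\right) \left(-4\right) = 12$)
$h{\left(s \right)} = \frac{1}{12}$
$q = \frac{12}{109}$ ($q = \frac{1}{\frac{1}{12} + \left(\left(22 + 4\right) - 17\right)} = \frac{1}{\frac{1}{12} + \left(26 - 17\right)} = \frac{1}{\frac{1}{12} + 9} = \frac{1}{\frac{109}{12}} = \frac{12}{109} \approx 0.11009$)
$\left(-12 + \left(q - -63\right)\right) \left(-100\right) = \left(-12 + \left(\frac{12}{109} - -63\right)\right) \left(-100\right) = \left(-12 + \left(\frac{12}{109} + 63\right)\right) \left(-100\right) = \left(-12 + \frac{6879}{109}\right) \left(-100\right) = \frac{5571}{109} \left(-100\right) = - \frac{557100}{109}$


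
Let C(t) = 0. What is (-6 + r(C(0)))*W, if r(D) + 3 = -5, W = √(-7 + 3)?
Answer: -28*I ≈ -28.0*I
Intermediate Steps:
W = 2*I (W = √(-4) = 2*I ≈ 2.0*I)
r(D) = -8 (r(D) = -3 - 5 = -8)
(-6 + r(C(0)))*W = (-6 - 8)*(2*I) = -28*I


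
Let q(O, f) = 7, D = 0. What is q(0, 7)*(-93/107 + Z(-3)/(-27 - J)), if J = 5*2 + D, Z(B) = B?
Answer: -21840/3959 ≈ -5.5165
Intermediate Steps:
J = 10 (J = 5*2 + 0 = 10 + 0 = 10)
q(0, 7)*(-93/107 + Z(-3)/(-27 - J)) = 7*(-93/107 - 3/(-27 - 1*10)) = 7*(-93*1/107 - 3/(-27 - 10)) = 7*(-93/107 - 3/(-37)) = 7*(-93/107 - 3*(-1/37)) = 7*(-93/107 + 3/37) = 7*(-3120/3959) = -21840/3959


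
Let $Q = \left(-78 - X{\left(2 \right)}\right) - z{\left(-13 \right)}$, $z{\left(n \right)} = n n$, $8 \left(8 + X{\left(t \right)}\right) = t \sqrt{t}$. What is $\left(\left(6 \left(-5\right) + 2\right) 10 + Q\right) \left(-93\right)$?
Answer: $48267 + \frac{93 \sqrt{2}}{4} \approx 48300.0$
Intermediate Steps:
$X{\left(t \right)} = -8 + \frac{t^{\frac{3}{2}}}{8}$ ($X{\left(t \right)} = -8 + \frac{t \sqrt{t}}{8} = -8 + \frac{t^{\frac{3}{2}}}{8}$)
$z{\left(n \right)} = n^{2}$
$Q = -239 - \frac{\sqrt{2}}{4}$ ($Q = \left(-78 - \left(-8 + \frac{2^{\frac{3}{2}}}{8}\right)\right) - \left(-13\right)^{2} = \left(-78 - \left(-8 + \frac{2 \sqrt{2}}{8}\right)\right) - 169 = \left(-78 - \left(-8 + \frac{\sqrt{2}}{4}\right)\right) - 169 = \left(-78 + \left(8 - \frac{\sqrt{2}}{4}\right)\right) - 169 = \left(-70 - \frac{\sqrt{2}}{4}\right) - 169 = -239 - \frac{\sqrt{2}}{4} \approx -239.35$)
$\left(\left(6 \left(-5\right) + 2\right) 10 + Q\right) \left(-93\right) = \left(\left(6 \left(-5\right) + 2\right) 10 - \left(239 + \frac{\sqrt{2}}{4}\right)\right) \left(-93\right) = \left(\left(-30 + 2\right) 10 - \left(239 + \frac{\sqrt{2}}{4}\right)\right) \left(-93\right) = \left(\left(-28\right) 10 - \left(239 + \frac{\sqrt{2}}{4}\right)\right) \left(-93\right) = \left(-280 - \left(239 + \frac{\sqrt{2}}{4}\right)\right) \left(-93\right) = \left(-519 - \frac{\sqrt{2}}{4}\right) \left(-93\right) = 48267 + \frac{93 \sqrt{2}}{4}$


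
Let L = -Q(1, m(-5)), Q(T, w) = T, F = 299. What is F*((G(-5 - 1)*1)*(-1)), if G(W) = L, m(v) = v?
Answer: 299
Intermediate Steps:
L = -1 (L = -1*1 = -1)
G(W) = -1
F*((G(-5 - 1)*1)*(-1)) = 299*(-1*1*(-1)) = 299*(-1*(-1)) = 299*1 = 299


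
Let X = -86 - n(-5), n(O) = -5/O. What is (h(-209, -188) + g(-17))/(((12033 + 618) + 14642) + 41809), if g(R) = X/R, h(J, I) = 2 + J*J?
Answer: 3751/5933 ≈ 0.63223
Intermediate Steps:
X = -87 (X = -86 - (-5)/(-5) = -86 - (-5)*(-1)/5 = -86 - 1*1 = -86 - 1 = -87)
h(J, I) = 2 + J**2
g(R) = -87/R
(h(-209, -188) + g(-17))/(((12033 + 618) + 14642) + 41809) = ((2 + (-209)**2) - 87/(-17))/(((12033 + 618) + 14642) + 41809) = ((2 + 43681) - 87*(-1/17))/((12651 + 14642) + 41809) = (43683 + 87/17)/(27293 + 41809) = (742698/17)/69102 = (742698/17)*(1/69102) = 3751/5933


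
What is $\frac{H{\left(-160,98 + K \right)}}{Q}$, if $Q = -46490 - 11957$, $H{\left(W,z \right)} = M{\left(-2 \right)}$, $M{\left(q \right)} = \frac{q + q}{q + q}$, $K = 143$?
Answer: $- \frac{1}{58447} \approx -1.711 \cdot 10^{-5}$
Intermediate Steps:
$M{\left(q \right)} = 1$ ($M{\left(q \right)} = \frac{2 q}{2 q} = 2 q \frac{1}{2 q} = 1$)
$H{\left(W,z \right)} = 1$
$Q = -58447$
$\frac{H{\left(-160,98 + K \right)}}{Q} = 1 \frac{1}{-58447} = 1 \left(- \frac{1}{58447}\right) = - \frac{1}{58447}$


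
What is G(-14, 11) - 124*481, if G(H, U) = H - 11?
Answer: -59669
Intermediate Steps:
G(H, U) = -11 + H
G(-14, 11) - 124*481 = (-11 - 14) - 124*481 = -25 - 59644 = -59669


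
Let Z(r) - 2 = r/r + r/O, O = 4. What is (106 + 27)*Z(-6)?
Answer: 399/2 ≈ 199.50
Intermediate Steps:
Z(r) = 3 + r/4 (Z(r) = 2 + (r/r + r/4) = 2 + (1 + r*(1/4)) = 2 + (1 + r/4) = 3 + r/4)
(106 + 27)*Z(-6) = (106 + 27)*(3 + (1/4)*(-6)) = 133*(3 - 3/2) = 133*(3/2) = 399/2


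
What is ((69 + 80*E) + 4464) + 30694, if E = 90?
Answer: 42427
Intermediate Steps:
((69 + 80*E) + 4464) + 30694 = ((69 + 80*90) + 4464) + 30694 = ((69 + 7200) + 4464) + 30694 = (7269 + 4464) + 30694 = 11733 + 30694 = 42427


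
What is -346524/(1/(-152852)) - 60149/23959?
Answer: 1269033632347483/23959 ≈ 5.2967e+10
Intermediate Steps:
-346524/(1/(-152852)) - 60149/23959 = -346524/(-1/152852) - 60149*1/23959 = -346524*(-152852) - 60149/23959 = 52966886448 - 60149/23959 = 1269033632347483/23959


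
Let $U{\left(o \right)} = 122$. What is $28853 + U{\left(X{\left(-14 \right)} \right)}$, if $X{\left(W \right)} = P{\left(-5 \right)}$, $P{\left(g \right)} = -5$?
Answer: $28975$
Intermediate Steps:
$X{\left(W \right)} = -5$
$28853 + U{\left(X{\left(-14 \right)} \right)} = 28853 + 122 = 28975$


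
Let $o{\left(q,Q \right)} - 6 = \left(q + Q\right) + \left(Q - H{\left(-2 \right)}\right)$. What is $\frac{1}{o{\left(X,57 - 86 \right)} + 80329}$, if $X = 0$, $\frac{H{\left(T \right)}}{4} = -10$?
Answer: $\frac{1}{80317} \approx 1.2451 \cdot 10^{-5}$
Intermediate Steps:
$H{\left(T \right)} = -40$ ($H{\left(T \right)} = 4 \left(-10\right) = -40$)
$o{\left(q,Q \right)} = 46 + q + 2 Q$ ($o{\left(q,Q \right)} = 6 + \left(\left(q + Q\right) + \left(Q - -40\right)\right) = 6 + \left(\left(Q + q\right) + \left(Q + 40\right)\right) = 6 + \left(\left(Q + q\right) + \left(40 + Q\right)\right) = 6 + \left(40 + q + 2 Q\right) = 46 + q + 2 Q$)
$\frac{1}{o{\left(X,57 - 86 \right)} + 80329} = \frac{1}{\left(46 + 0 + 2 \left(57 - 86\right)\right) + 80329} = \frac{1}{\left(46 + 0 + 2 \left(-29\right)\right) + 80329} = \frac{1}{\left(46 + 0 - 58\right) + 80329} = \frac{1}{-12 + 80329} = \frac{1}{80317}$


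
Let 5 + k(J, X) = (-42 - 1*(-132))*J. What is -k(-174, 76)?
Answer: 15665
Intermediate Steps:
k(J, X) = -5 + 90*J (k(J, X) = -5 + (-42 - 1*(-132))*J = -5 + (-42 + 132)*J = -5 + 90*J)
-k(-174, 76) = -(-5 + 90*(-174)) = -(-5 - 15660) = -1*(-15665) = 15665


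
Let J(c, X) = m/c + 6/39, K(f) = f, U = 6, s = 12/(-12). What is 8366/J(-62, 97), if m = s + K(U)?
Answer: 6742996/59 ≈ 1.1429e+5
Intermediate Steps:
s = -1 (s = 12*(-1/12) = -1)
m = 5 (m = -1 + 6 = 5)
J(c, X) = 2/13 + 5/c (J(c, X) = 5/c + 6/39 = 5/c + 6*(1/39) = 5/c + 2/13 = 2/13 + 5/c)
8366/J(-62, 97) = 8366/(2/13 + 5/(-62)) = 8366/(2/13 + 5*(-1/62)) = 8366/(2/13 - 5/62) = 8366/(59/806) = 8366*(806/59) = 6742996/59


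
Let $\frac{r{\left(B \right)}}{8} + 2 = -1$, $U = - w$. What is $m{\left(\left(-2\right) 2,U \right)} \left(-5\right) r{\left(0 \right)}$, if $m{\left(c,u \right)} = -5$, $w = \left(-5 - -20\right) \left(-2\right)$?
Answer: $-600$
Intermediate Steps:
$w = -30$ ($w = \left(-5 + 20\right) \left(-2\right) = 15 \left(-2\right) = -30$)
$U = 30$ ($U = \left(-1\right) \left(-30\right) = 30$)
$r{\left(B \right)} = -24$ ($r{\left(B \right)} = -16 + 8 \left(-1\right) = -16 - 8 = -24$)
$m{\left(\left(-2\right) 2,U \right)} \left(-5\right) r{\left(0 \right)} = \left(-5\right) \left(-5\right) \left(-24\right) = 25 \left(-24\right) = -600$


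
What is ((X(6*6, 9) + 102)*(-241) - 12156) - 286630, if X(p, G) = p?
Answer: -332044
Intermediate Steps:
((X(6*6, 9) + 102)*(-241) - 12156) - 286630 = ((6*6 + 102)*(-241) - 12156) - 286630 = ((36 + 102)*(-241) - 12156) - 286630 = (138*(-241) - 12156) - 286630 = (-33258 - 12156) - 286630 = -45414 - 286630 = -332044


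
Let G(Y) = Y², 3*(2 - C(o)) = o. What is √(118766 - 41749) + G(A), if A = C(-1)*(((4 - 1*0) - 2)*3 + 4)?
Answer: 4900/9 + √77017 ≈ 821.96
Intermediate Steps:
C(o) = 2 - o/3
A = 70/3 (A = (2 - ⅓*(-1))*(((4 - 1*0) - 2)*3 + 4) = (2 + ⅓)*(((4 + 0) - 2)*3 + 4) = 7*((4 - 2)*3 + 4)/3 = 7*(2*3 + 4)/3 = 7*(6 + 4)/3 = (7/3)*10 = 70/3 ≈ 23.333)
√(118766 - 41749) + G(A) = √(118766 - 41749) + (70/3)² = √77017 + 4900/9 = 4900/9 + √77017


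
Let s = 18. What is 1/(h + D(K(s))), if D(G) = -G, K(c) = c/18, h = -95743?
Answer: -1/95744 ≈ -1.0445e-5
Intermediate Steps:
K(c) = c/18 (K(c) = c*(1/18) = c/18)
1/(h + D(K(s))) = 1/(-95743 - 18/18) = 1/(-95743 - 1*1) = 1/(-95743 - 1) = 1/(-95744) = -1/95744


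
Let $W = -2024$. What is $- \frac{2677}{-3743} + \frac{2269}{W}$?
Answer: $- \frac{3074619}{7575832} \approx -0.40585$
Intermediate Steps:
$- \frac{2677}{-3743} + \frac{2269}{W} = - \frac{2677}{-3743} + \frac{2269}{-2024} = \left(-2677\right) \left(- \frac{1}{3743}\right) + 2269 \left(- \frac{1}{2024}\right) = \frac{2677}{3743} - \frac{2269}{2024} = - \frac{3074619}{7575832}$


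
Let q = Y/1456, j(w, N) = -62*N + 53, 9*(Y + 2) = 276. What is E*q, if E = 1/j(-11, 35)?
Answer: -43/4623528 ≈ -9.3003e-6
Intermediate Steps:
Y = 86/3 (Y = -2 + (1/9)*276 = -2 + 92/3 = 86/3 ≈ 28.667)
j(w, N) = 53 - 62*N
q = 43/2184 (q = (86/3)/1456 = (86/3)*(1/1456) = 43/2184 ≈ 0.019689)
E = -1/2117 (E = 1/(53 - 62*35) = 1/(53 - 2170) = 1/(-2117) = -1/2117 ≈ -0.00047237)
E*q = -1/2117*43/2184 = -43/4623528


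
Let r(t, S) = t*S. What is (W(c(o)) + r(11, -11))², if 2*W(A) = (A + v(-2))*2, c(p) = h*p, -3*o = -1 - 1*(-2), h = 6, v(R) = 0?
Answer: 15129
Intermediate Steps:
r(t, S) = S*t
o = -⅓ (o = -(-1 - 1*(-2))/3 = -(-1 + 2)/3 = -⅓*1 = -⅓ ≈ -0.33333)
c(p) = 6*p
W(A) = A (W(A) = ((A + 0)*2)/2 = (A*2)/2 = (2*A)/2 = A)
(W(c(o)) + r(11, -11))² = (6*(-⅓) - 11*11)² = (-2 - 121)² = (-123)² = 15129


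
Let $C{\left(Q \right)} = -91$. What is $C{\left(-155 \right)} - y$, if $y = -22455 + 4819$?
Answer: $17545$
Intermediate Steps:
$y = -17636$
$C{\left(-155 \right)} - y = -91 - -17636 = -91 + 17636 = 17545$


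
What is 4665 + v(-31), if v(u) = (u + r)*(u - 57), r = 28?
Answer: 4929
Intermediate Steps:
v(u) = (-57 + u)*(28 + u) (v(u) = (u + 28)*(u - 57) = (28 + u)*(-57 + u) = (-57 + u)*(28 + u))
4665 + v(-31) = 4665 + (-1596 + (-31)² - 29*(-31)) = 4665 + (-1596 + 961 + 899) = 4665 + 264 = 4929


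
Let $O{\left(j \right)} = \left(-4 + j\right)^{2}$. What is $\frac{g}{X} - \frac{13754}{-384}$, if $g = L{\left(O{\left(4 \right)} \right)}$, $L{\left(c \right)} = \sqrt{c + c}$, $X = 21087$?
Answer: $\frac{6877}{192} \approx 35.818$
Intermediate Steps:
$L{\left(c \right)} = \sqrt{2} \sqrt{c}$ ($L{\left(c \right)} = \sqrt{2 c} = \sqrt{2} \sqrt{c}$)
$g = 0$ ($g = \sqrt{2} \sqrt{\left(-4 + 4\right)^{2}} = \sqrt{2} \sqrt{0^{2}} = \sqrt{2} \sqrt{0} = \sqrt{2} \cdot 0 = 0$)
$\frac{g}{X} - \frac{13754}{-384} = \frac{0}{21087} - \frac{13754}{-384} = 0 \cdot \frac{1}{21087} - - \frac{6877}{192} = 0 + \frac{6877}{192} = \frac{6877}{192}$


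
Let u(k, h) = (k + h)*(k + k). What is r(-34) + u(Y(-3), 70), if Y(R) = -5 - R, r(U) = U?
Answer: -306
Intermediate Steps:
u(k, h) = 2*k*(h + k) (u(k, h) = (h + k)*(2*k) = 2*k*(h + k))
r(-34) + u(Y(-3), 70) = -34 + 2*(-5 - 1*(-3))*(70 + (-5 - 1*(-3))) = -34 + 2*(-5 + 3)*(70 + (-5 + 3)) = -34 + 2*(-2)*(70 - 2) = -34 + 2*(-2)*68 = -34 - 272 = -306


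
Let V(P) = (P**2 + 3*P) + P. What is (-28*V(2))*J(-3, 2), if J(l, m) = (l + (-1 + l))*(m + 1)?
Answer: 7056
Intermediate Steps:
V(P) = P**2 + 4*P
J(l, m) = (1 + m)*(-1 + 2*l) (J(l, m) = (-1 + 2*l)*(1 + m) = (1 + m)*(-1 + 2*l))
(-28*V(2))*J(-3, 2) = (-56*(4 + 2))*(-1 - 1*2 + 2*(-3) + 2*(-3)*2) = (-56*6)*(-1 - 2 - 6 - 12) = -28*12*(-21) = -336*(-21) = 7056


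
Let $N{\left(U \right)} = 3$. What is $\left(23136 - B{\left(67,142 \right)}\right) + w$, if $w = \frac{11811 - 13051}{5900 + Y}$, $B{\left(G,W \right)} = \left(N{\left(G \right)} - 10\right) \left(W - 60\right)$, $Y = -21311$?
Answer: $\frac{365396050}{15411} \approx 23710.0$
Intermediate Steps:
$B{\left(G,W \right)} = 420 - 7 W$ ($B{\left(G,W \right)} = \left(3 - 10\right) \left(W - 60\right) = - 7 \left(-60 + W\right) = 420 - 7 W$)
$w = \frac{1240}{15411}$ ($w = \frac{11811 - 13051}{5900 - 21311} = - \frac{1240}{-15411} = \left(-1240\right) \left(- \frac{1}{15411}\right) = \frac{1240}{15411} \approx 0.080462$)
$\left(23136 - B{\left(67,142 \right)}\right) + w = \left(23136 - \left(420 - 994\right)\right) + \frac{1240}{15411} = \left(23136 - -574\right) + \frac{1240}{15411} = \left(23136 + 574\right) + \frac{1240}{15411} = 23710 + \frac{1240}{15411} = \frac{365396050}{15411}$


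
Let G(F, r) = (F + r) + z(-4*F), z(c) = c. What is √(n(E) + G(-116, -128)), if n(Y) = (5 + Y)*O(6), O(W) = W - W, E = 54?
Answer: 2*√55 ≈ 14.832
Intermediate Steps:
O(W) = 0
G(F, r) = r - 3*F (G(F, r) = (F + r) - 4*F = r - 3*F)
n(Y) = 0 (n(Y) = (5 + Y)*0 = 0)
√(n(E) + G(-116, -128)) = √(0 + (-128 - 3*(-116))) = √(0 + (-128 + 348)) = √(0 + 220) = √220 = 2*√55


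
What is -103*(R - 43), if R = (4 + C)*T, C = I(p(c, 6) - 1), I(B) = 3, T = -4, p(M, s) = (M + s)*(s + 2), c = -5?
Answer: 7313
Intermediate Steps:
p(M, s) = (2 + s)*(M + s) (p(M, s) = (M + s)*(2 + s) = (2 + s)*(M + s))
C = 3
R = -28 (R = (4 + 3)*(-4) = 7*(-4) = -28)
-103*(R - 43) = -103*(-28 - 43) = -103*(-71) = 7313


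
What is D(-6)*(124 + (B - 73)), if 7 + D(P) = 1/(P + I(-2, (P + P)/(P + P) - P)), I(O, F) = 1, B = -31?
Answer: -144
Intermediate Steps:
D(P) = -7 + 1/(1 + P) (D(P) = -7 + 1/(P + 1) = -7 + 1/(1 + P))
D(-6)*(124 + (B - 73)) = ((-6 - 7*(-6))/(1 - 6))*(124 + (-31 - 73)) = ((-6 + 42)/(-5))*(124 - 104) = -⅕*36*20 = -36/5*20 = -144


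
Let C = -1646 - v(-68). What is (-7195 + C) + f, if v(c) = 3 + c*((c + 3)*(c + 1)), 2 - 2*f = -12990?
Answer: 293792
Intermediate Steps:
f = 6496 (f = 1 - 1/2*(-12990) = 1 + 6495 = 6496)
v(c) = 3 + c*(1 + c)*(3 + c) (v(c) = 3 + c*((3 + c)*(1 + c)) = 3 + c*((1 + c)*(3 + c)) = 3 + c*(1 + c)*(3 + c))
C = 294491 (C = -1646 - (3 + (-68)**3 + 3*(-68) + 4*(-68)**2) = -1646 - (3 - 314432 - 204 + 4*4624) = -1646 - (3 - 314432 - 204 + 18496) = -1646 - 1*(-296137) = -1646 + 296137 = 294491)
(-7195 + C) + f = (-7195 + 294491) + 6496 = 287296 + 6496 = 293792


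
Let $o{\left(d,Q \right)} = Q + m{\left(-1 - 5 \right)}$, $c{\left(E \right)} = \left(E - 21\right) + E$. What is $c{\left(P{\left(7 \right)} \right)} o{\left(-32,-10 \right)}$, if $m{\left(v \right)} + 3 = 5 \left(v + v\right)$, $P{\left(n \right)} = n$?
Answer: $511$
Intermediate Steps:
$c{\left(E \right)} = -21 + 2 E$ ($c{\left(E \right)} = \left(-21 + E\right) + E = -21 + 2 E$)
$m{\left(v \right)} = -3 + 10 v$ ($m{\left(v \right)} = -3 + 5 \left(v + v\right) = -3 + 5 \cdot 2 v = -3 + 10 v$)
$o{\left(d,Q \right)} = -63 + Q$ ($o{\left(d,Q \right)} = Q + \left(-3 + 10 \left(-1 - 5\right)\right) = Q + \left(-3 + 10 \left(-6\right)\right) = Q - 63 = -63 + Q$)
$c{\left(P{\left(7 \right)} \right)} o{\left(-32,-10 \right)} = \left(-21 + 2 \cdot 7\right) \left(-63 - 10\right) = \left(-21 + 14\right) \left(-73\right) = \left(-7\right) \left(-73\right) = 511$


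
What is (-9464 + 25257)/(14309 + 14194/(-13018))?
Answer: 102796637/93130184 ≈ 1.1038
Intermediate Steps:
(-9464 + 25257)/(14309 + 14194/(-13018)) = 15793/(14309 + 14194*(-1/13018)) = 15793/(14309 - 7097/6509) = 15793/(93130184/6509) = 15793*(6509/93130184) = 102796637/93130184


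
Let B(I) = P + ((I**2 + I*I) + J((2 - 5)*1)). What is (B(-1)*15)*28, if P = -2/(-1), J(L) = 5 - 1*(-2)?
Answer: 4620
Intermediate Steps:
J(L) = 7 (J(L) = 5 + 2 = 7)
P = 2 (P = -2*(-1) = 2)
B(I) = 9 + 2*I**2 (B(I) = 2 + ((I**2 + I*I) + 7) = 2 + ((I**2 + I**2) + 7) = 2 + (2*I**2 + 7) = 2 + (7 + 2*I**2) = 9 + 2*I**2)
(B(-1)*15)*28 = ((9 + 2*(-1)**2)*15)*28 = ((9 + 2*1)*15)*28 = ((9 + 2)*15)*28 = (11*15)*28 = 165*28 = 4620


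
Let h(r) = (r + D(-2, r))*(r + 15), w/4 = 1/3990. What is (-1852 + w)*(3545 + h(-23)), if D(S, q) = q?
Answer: -2065358542/285 ≈ -7.2469e+6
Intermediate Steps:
w = 2/1995 (w = 4/3990 = 4*(1/3990) = 2/1995 ≈ 0.0010025)
h(r) = 2*r*(15 + r) (h(r) = (r + r)*(r + 15) = (2*r)*(15 + r) = 2*r*(15 + r))
(-1852 + w)*(3545 + h(-23)) = (-1852 + 2/1995)*(3545 + 2*(-23)*(15 - 23)) = -3694738*(3545 + 2*(-23)*(-8))/1995 = -3694738*(3545 + 368)/1995 = -3694738/1995*3913 = -2065358542/285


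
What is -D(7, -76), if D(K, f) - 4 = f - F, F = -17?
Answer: 55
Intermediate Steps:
D(K, f) = 21 + f (D(K, f) = 4 + (f - 1*(-17)) = 4 + (f + 17) = 4 + (17 + f) = 21 + f)
-D(7, -76) = -(21 - 76) = -1*(-55) = 55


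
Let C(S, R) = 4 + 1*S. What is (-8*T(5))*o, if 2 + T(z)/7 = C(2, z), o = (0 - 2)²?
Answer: -896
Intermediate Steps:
C(S, R) = 4 + S
o = 4 (o = (-2)² = 4)
T(z) = 28 (T(z) = -14 + 7*(4 + 2) = -14 + 7*6 = -14 + 42 = 28)
(-8*T(5))*o = -8*28*4 = -224*4 = -896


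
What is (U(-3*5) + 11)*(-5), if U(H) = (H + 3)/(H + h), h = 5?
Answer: -61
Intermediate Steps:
U(H) = (3 + H)/(5 + H) (U(H) = (H + 3)/(H + 5) = (3 + H)/(5 + H))
(U(-3*5) + 11)*(-5) = ((3 - 3*5)/(5 - 3*5) + 11)*(-5) = ((3 - 15)/(5 - 15) + 11)*(-5) = (-12/(-10) + 11)*(-5) = (-1/10*(-12) + 11)*(-5) = (6/5 + 11)*(-5) = (61/5)*(-5) = -61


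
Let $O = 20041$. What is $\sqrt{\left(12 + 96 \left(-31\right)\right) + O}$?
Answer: $\sqrt{17077} \approx 130.68$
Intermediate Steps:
$\sqrt{\left(12 + 96 \left(-31\right)\right) + O} = \sqrt{\left(12 + 96 \left(-31\right)\right) + 20041} = \sqrt{\left(12 - 2976\right) + 20041} = \sqrt{-2964 + 20041} = \sqrt{17077}$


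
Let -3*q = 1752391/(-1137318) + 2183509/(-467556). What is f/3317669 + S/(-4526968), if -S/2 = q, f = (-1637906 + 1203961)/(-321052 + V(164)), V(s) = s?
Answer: 105895137291818448595327/80086538808919643610056179824 ≈ 1.3223e-6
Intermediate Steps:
q = 550447502543/265879927404 (q = -(1752391/(-1137318) + 2183509/(-467556))/3 = -(1752391*(-1/1137318) + 2183509*(-1/467556))/3 = -(-1752391/1137318 - 2183509/467556)/3 = -⅓*(-550447502543/88626642468) = 550447502543/265879927404 ≈ 2.0703)
f = 433945/320888 (f = (-1637906 + 1203961)/(-321052 + 164) = -433945/(-320888) = -433945*(-1/320888) = 433945/320888 ≈ 1.3523)
S = -550447502543/132939963702 (S = -2*550447502543/265879927404 = -550447502543/132939963702 ≈ -4.1406)
f/3317669 + S/(-4526968) = (433945/320888)/3317669 - 550447502543/132939963702/(-4526968) = (433945/320888)*(1/3317669) - 550447502543/132939963702*(-1/4526968) = 433945/1064600170072 + 550447502543/601814961600115536 = 105895137291818448595327/80086538808919643610056179824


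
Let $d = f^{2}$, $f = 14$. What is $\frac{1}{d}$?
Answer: $\frac{1}{196} \approx 0.005102$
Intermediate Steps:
$d = 196$ ($d = 14^{2} = 196$)
$\frac{1}{d} = \frac{1}{196}$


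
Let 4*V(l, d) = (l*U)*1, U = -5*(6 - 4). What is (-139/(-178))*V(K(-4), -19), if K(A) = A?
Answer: 695/89 ≈ 7.8090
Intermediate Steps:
U = -10 (U = -5*2 = -10)
V(l, d) = -5*l/2 (V(l, d) = ((l*(-10))*1)/4 = (-10*l*1)/4 = (-10*l)/4 = -5*l/2)
(-139/(-178))*V(K(-4), -19) = (-139/(-178))*(-5/2*(-4)) = -139*(-1/178)*10 = (139/178)*10 = 695/89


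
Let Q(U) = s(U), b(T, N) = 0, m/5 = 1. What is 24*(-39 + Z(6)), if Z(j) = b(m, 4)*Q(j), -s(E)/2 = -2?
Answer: -936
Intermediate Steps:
m = 5 (m = 5*1 = 5)
s(E) = 4 (s(E) = -2*(-2) = 4)
Q(U) = 4
Z(j) = 0 (Z(j) = 0*4 = 0)
24*(-39 + Z(6)) = 24*(-39 + 0) = 24*(-39) = -936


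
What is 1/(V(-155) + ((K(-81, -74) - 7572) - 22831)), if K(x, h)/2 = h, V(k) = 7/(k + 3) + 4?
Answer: -152/4643151 ≈ -3.2736e-5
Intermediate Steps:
V(k) = 4 + 7/(3 + k) (V(k) = 7/(3 + k) + 4 = 4 + 7/(3 + k))
K(x, h) = 2*h
1/(V(-155) + ((K(-81, -74) - 7572) - 22831)) = 1/((19 + 4*(-155))/(3 - 155) + ((2*(-74) - 7572) - 22831)) = 1/((19 - 620)/(-152) + ((-148 - 7572) - 22831)) = 1/(-1/152*(-601) + (-7720 - 22831)) = 1/(601/152 - 30551) = 1/(-4643151/152) = -152/4643151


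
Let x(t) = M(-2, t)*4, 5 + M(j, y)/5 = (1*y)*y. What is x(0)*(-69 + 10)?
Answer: 5900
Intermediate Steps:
M(j, y) = -25 + 5*y**2 (M(j, y) = -25 + 5*((1*y)*y) = -25 + 5*(y*y) = -25 + 5*y**2)
x(t) = -100 + 20*t**2 (x(t) = (-25 + 5*t**2)*4 = -100 + 20*t**2)
x(0)*(-69 + 10) = (-100 + 20*0**2)*(-69 + 10) = (-100 + 20*0)*(-59) = (-100 + 0)*(-59) = -100*(-59) = 5900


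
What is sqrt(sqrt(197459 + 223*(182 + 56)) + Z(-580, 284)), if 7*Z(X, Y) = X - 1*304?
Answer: sqrt(-6188 + 441*sqrt(3093))/7 ≈ 19.345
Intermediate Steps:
Z(X, Y) = -304/7 + X/7 (Z(X, Y) = (X - 1*304)/7 = (X - 304)/7 = (-304 + X)/7 = -304/7 + X/7)
sqrt(sqrt(197459 + 223*(182 + 56)) + Z(-580, 284)) = sqrt(sqrt(197459 + 223*(182 + 56)) + (-304/7 + (1/7)*(-580))) = sqrt(sqrt(197459 + 223*238) + (-304/7 - 580/7)) = sqrt(sqrt(197459 + 53074) - 884/7) = sqrt(sqrt(250533) - 884/7) = sqrt(9*sqrt(3093) - 884/7) = sqrt(-884/7 + 9*sqrt(3093))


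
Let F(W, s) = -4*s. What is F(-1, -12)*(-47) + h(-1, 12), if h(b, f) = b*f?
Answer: -2268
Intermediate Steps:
F(-1, -12)*(-47) + h(-1, 12) = -4*(-12)*(-47) - 1*12 = 48*(-47) - 12 = -2256 - 12 = -2268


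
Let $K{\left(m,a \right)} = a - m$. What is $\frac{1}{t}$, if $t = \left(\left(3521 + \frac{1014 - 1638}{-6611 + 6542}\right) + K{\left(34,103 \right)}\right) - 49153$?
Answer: $- \frac{23}{1047741} \approx -2.1952 \cdot 10^{-5}$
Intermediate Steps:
$t = - \frac{1047741}{23}$ ($t = \left(\left(3521 + \frac{1014 - 1638}{-6611 + 6542}\right) + \left(103 - 34\right)\right) - 49153 = \left(\left(3521 - \frac{624}{-69}\right) + \left(103 - 34\right)\right) - 49153 = \left(\left(3521 - - \frac{208}{23}\right) + 69\right) - 49153 = \left(\left(3521 + \frac{208}{23}\right) + 69\right) - 49153 = \left(\frac{81191}{23} + 69\right) - 49153 = \frac{82778}{23} - 49153 = - \frac{1047741}{23} \approx -45554.0$)
$\frac{1}{t} = \frac{1}{- \frac{1047741}{23}} = - \frac{23}{1047741}$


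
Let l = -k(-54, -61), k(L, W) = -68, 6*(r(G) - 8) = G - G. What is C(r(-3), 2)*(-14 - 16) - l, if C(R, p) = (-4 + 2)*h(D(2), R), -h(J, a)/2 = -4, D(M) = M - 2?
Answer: 412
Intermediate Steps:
D(M) = -2 + M
r(G) = 8 (r(G) = 8 + (G - G)/6 = 8 + (1/6)*0 = 8 + 0 = 8)
h(J, a) = 8 (h(J, a) = -2*(-4) = 8)
C(R, p) = -16 (C(R, p) = (-4 + 2)*8 = -2*8 = -16)
l = 68 (l = -1*(-68) = 68)
C(r(-3), 2)*(-14 - 16) - l = -16*(-14 - 16) - 1*68 = -16*(-30) - 68 = 480 - 68 = 412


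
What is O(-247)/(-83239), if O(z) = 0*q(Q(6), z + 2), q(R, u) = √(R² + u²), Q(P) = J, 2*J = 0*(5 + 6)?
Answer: 0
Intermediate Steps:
J = 0 (J = (0*(5 + 6))/2 = (0*11)/2 = (½)*0 = 0)
Q(P) = 0
O(z) = 0 (O(z) = 0*√(0² + (z + 2)²) = 0*√(0 + (2 + z)²) = 0*√((2 + z)²) = 0)
O(-247)/(-83239) = 0/(-83239) = 0*(-1/83239) = 0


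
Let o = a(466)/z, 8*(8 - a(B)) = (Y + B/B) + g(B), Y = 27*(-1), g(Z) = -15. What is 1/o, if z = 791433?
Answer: 2110488/35 ≈ 60300.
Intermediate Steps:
Y = -27
a(B) = 105/8 (a(B) = 8 - ((-27 + B/B) - 15)/8 = 8 - ((-27 + 1) - 15)/8 = 8 - (-26 - 15)/8 = 8 - 1/8*(-41) = 8 + 41/8 = 105/8)
o = 35/2110488 (o = (105/8)/791433 = (105/8)*(1/791433) = 35/2110488 ≈ 1.6584e-5)
1/o = 1/(35/2110488) = 2110488/35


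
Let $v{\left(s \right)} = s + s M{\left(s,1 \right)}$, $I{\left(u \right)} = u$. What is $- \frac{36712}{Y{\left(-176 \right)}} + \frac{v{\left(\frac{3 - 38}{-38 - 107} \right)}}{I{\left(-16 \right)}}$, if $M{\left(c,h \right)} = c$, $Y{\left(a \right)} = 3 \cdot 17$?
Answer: $- \frac{123502381}{171564} \approx -719.86$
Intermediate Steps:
$Y{\left(a \right)} = 51$
$v{\left(s \right)} = s + s^{2}$ ($v{\left(s \right)} = s + s s = s + s^{2}$)
$- \frac{36712}{Y{\left(-176 \right)}} + \frac{v{\left(\frac{3 - 38}{-38 - 107} \right)}}{I{\left(-16 \right)}} = - \frac{36712}{51} + \frac{\frac{3 - 38}{-38 - 107} \left(1 + \frac{3 - 38}{-38 - 107}\right)}{-16} = \left(-36712\right) \frac{1}{51} + - \frac{35}{-145} \left(1 - \frac{35}{-145}\right) \left(- \frac{1}{16}\right) = - \frac{36712}{51} + \left(-35\right) \left(- \frac{1}{145}\right) \left(1 - - \frac{7}{29}\right) \left(- \frac{1}{16}\right) = - \frac{36712}{51} + \frac{7 \left(1 + \frac{7}{29}\right)}{29} \left(- \frac{1}{16}\right) = - \frac{36712}{51} + \frac{7}{29} \cdot \frac{36}{29} \left(- \frac{1}{16}\right) = - \frac{36712}{51} + \frac{252}{841} \left(- \frac{1}{16}\right) = - \frac{36712}{51} - \frac{63}{3364} = - \frac{123502381}{171564}$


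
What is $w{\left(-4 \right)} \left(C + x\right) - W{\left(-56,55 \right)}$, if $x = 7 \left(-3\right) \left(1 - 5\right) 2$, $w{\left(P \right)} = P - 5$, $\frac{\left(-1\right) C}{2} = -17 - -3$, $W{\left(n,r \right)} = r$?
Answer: $-1819$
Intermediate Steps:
$C = 28$ ($C = - 2 \left(-17 - -3\right) = - 2 \left(-17 + 3\right) = \left(-2\right) \left(-14\right) = 28$)
$w{\left(P \right)} = -5 + P$
$x = 168$ ($x = - 21 \left(\left(-4\right) 2\right) = \left(-21\right) \left(-8\right) = 168$)
$w{\left(-4 \right)} \left(C + x\right) - W{\left(-56,55 \right)} = \left(-5 - 4\right) \left(28 + 168\right) - 55 = \left(-9\right) 196 - 55 = -1764 - 55 = -1819$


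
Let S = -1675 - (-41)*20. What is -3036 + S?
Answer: -3891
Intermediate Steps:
S = -855 (S = -1675 - 1*(-820) = -1675 + 820 = -855)
-3036 + S = -3036 - 855 = -3891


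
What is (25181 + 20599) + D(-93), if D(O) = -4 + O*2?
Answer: 45590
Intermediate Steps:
D(O) = -4 + 2*O
(25181 + 20599) + D(-93) = (25181 + 20599) + (-4 + 2*(-93)) = 45780 + (-4 - 186) = 45780 - 190 = 45590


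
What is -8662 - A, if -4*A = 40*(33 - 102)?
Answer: -9352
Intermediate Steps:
A = 690 (A = -10*(33 - 102) = -10*(-69) = -¼*(-2760) = 690)
-8662 - A = -8662 - 1*690 = -8662 - 690 = -9352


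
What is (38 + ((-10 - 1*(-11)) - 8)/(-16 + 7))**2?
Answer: 121801/81 ≈ 1503.7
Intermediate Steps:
(38 + ((-10 - 1*(-11)) - 8)/(-16 + 7))**2 = (38 + ((-10 + 11) - 8)/(-9))**2 = (38 + (1 - 8)*(-1/9))**2 = (38 - 7*(-1/9))**2 = (38 + 7/9)**2 = (349/9)**2 = 121801/81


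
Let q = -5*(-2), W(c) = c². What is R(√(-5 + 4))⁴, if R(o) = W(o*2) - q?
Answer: 38416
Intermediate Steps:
q = 10
R(o) = -10 + 4*o² (R(o) = (o*2)² - 1*10 = (2*o)² - 10 = 4*o² - 10 = -10 + 4*o²)
R(√(-5 + 4))⁴ = (-10 + 4*(√(-5 + 4))²)⁴ = (-10 + 4*(√(-1))²)⁴ = (-10 + 4*I²)⁴ = (-10 + 4*(-1))⁴ = (-10 - 4)⁴ = (-14)⁴ = 38416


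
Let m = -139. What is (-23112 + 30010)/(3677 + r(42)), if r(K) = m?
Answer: 3449/1769 ≈ 1.9497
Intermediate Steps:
r(K) = -139
(-23112 + 30010)/(3677 + r(42)) = (-23112 + 30010)/(3677 - 139) = 6898/3538 = 6898*(1/3538) = 3449/1769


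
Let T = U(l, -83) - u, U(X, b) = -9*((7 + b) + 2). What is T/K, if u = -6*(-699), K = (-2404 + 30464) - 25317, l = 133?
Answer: -3528/2743 ≈ -1.2862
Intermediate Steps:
K = 2743 (K = 28060 - 25317 = 2743)
U(X, b) = -81 - 9*b (U(X, b) = -9*(9 + b) = -81 - 9*b)
u = 4194
T = -3528 (T = (-81 - 9*(-83)) - 1*4194 = (-81 + 747) - 4194 = 666 - 4194 = -3528)
T/K = -3528/2743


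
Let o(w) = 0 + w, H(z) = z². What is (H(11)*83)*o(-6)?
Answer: -60258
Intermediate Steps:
o(w) = w
(H(11)*83)*o(-6) = (11²*83)*(-6) = (121*83)*(-6) = 10043*(-6) = -60258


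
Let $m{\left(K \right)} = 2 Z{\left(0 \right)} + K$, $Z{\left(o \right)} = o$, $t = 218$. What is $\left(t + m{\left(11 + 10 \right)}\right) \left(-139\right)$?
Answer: $-33221$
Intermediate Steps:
$m{\left(K \right)} = K$ ($m{\left(K \right)} = 2 \cdot 0 + K = 0 + K = K$)
$\left(t + m{\left(11 + 10 \right)}\right) \left(-139\right) = \left(218 + \left(11 + 10\right)\right) \left(-139\right) = \left(218 + 21\right) \left(-139\right) = 239 \left(-139\right) = -33221$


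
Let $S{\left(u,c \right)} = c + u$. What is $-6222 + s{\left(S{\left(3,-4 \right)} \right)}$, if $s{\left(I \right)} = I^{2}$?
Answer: $-6221$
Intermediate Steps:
$-6222 + s{\left(S{\left(3,-4 \right)} \right)} = -6222 + \left(-4 + 3\right)^{2} = -6222 + \left(-1\right)^{2} = -6222 + 1 = -6221$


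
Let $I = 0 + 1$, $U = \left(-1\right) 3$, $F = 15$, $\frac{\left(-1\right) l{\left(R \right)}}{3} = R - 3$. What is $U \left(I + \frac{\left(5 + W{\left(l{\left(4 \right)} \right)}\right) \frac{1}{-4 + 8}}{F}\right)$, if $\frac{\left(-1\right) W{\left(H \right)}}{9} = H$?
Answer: $- \frac{23}{5} \approx -4.6$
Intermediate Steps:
$l{\left(R \right)} = 9 - 3 R$ ($l{\left(R \right)} = - 3 \left(R - 3\right) = - 3 \left(-3 + R\right) = 9 - 3 R$)
$W{\left(H \right)} = - 9 H$
$U = -3$
$I = 1$
$U \left(I + \frac{\left(5 + W{\left(l{\left(4 \right)} \right)}\right) \frac{1}{-4 + 8}}{F}\right) = - 3 \left(1 + \frac{\left(5 - 9 \left(9 - 12\right)\right) \frac{1}{-4 + 8}}{15}\right) = - 3 \left(1 + \frac{5 - 9 \left(9 - 12\right)}{4} \cdot \frac{1}{15}\right) = - 3 \left(1 + \left(5 - -27\right) \frac{1}{4} \cdot \frac{1}{15}\right) = - 3 \left(1 + \left(5 + 27\right) \frac{1}{4} \cdot \frac{1}{15}\right) = - 3 \left(1 + 32 \cdot \frac{1}{4} \cdot \frac{1}{15}\right) = - 3 \left(1 + 8 \cdot \frac{1}{15}\right) = - 3 \left(1 + \frac{8}{15}\right) = \left(-3\right) \frac{23}{15} = - \frac{23}{5}$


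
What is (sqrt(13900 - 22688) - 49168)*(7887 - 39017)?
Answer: 1530599840 - 809380*I*sqrt(13) ≈ 1.5306e+9 - 2.9183e+6*I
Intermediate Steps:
(sqrt(13900 - 22688) - 49168)*(7887 - 39017) = (sqrt(-8788) - 49168)*(-31130) = (26*I*sqrt(13) - 49168)*(-31130) = (-49168 + 26*I*sqrt(13))*(-31130) = 1530599840 - 809380*I*sqrt(13)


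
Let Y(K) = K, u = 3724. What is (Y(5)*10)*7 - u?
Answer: -3374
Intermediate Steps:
(Y(5)*10)*7 - u = (5*10)*7 - 1*3724 = 50*7 - 3724 = 350 - 3724 = -3374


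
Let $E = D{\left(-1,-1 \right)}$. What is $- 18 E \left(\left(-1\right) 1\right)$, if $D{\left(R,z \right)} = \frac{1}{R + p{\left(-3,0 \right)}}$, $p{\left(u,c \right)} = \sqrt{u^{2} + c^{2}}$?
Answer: $9$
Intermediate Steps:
$p{\left(u,c \right)} = \sqrt{c^{2} + u^{2}}$
$D{\left(R,z \right)} = \frac{1}{3 + R}$ ($D{\left(R,z \right)} = \frac{1}{R + \sqrt{0^{2} + \left(-3\right)^{2}}} = \frac{1}{R + \sqrt{0 + 9}} = \frac{1}{R + \sqrt{9}} = \frac{1}{R + 3} = \frac{1}{3 + R}$)
$E = \frac{1}{2}$ ($E = \frac{1}{3 - 1} = \frac{1}{2} \approx 0.5$)
$- 18 E \left(\left(-1\right) 1\right) = \left(-18\right) \frac{1}{2} \left(\left(-1\right) 1\right) = \left(-9\right) \left(-1\right) = 9$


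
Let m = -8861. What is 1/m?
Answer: -1/8861 ≈ -0.00011285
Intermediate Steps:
1/m = 1/(-8861) = -1/8861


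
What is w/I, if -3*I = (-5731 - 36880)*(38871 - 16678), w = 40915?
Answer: 122745/945665923 ≈ 0.00012980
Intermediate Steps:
I = 945665923/3 (I = -(-5731 - 36880)*(38871 - 16678)/3 = -(-42611)*22193/3 = -1/3*(-945665923) = 945665923/3 ≈ 3.1522e+8)
w/I = 40915/(945665923/3) = 40915*(3/945665923) = 122745/945665923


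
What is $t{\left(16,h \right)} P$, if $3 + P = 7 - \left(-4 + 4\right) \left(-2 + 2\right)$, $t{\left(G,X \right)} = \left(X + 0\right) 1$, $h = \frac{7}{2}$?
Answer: $14$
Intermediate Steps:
$h = \frac{7}{2}$ ($h = 7 \cdot \frac{1}{2} = \frac{7}{2} \approx 3.5$)
$t{\left(G,X \right)} = X$ ($t{\left(G,X \right)} = X 1 = X$)
$P = 4$ ($P = -3 + \left(7 - \left(-4 + 4\right) \left(-2 + 2\right)\right) = -3 + \left(7 - 0 \cdot 0\right) = -3 + \left(7 - 0\right) = -3 + \left(7 + 0\right) = -3 + 7 = 4$)
$t{\left(16,h \right)} P = \frac{7}{2} \cdot 4 = 14$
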